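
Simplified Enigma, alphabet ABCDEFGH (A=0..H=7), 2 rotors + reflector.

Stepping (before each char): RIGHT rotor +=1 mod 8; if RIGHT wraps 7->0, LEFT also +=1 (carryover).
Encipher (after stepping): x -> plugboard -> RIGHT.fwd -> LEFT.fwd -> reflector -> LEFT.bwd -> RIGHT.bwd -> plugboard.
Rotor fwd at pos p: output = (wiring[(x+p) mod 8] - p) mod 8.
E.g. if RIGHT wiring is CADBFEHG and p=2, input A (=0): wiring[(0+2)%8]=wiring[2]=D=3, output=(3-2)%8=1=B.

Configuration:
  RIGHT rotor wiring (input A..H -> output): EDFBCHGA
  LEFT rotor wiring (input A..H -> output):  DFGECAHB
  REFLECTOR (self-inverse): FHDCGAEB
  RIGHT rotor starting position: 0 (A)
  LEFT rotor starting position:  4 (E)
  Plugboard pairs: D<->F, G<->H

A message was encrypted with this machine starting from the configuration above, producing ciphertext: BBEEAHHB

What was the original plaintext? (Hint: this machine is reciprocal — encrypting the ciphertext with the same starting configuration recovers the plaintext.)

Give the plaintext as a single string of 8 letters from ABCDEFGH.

Char 1 ('B'): step: R->1, L=4; B->plug->B->R->E->L->H->refl->B->L'->F->R'->F->plug->D
Char 2 ('B'): step: R->2, L=4; B->plug->B->R->H->L->A->refl->F->L'->D->R'->A->plug->A
Char 3 ('E'): step: R->3, L=4; E->plug->E->R->F->L->B->refl->H->L'->E->R'->C->plug->C
Char 4 ('E'): step: R->4, L=4; E->plug->E->R->A->L->G->refl->E->L'->B->R'->G->plug->H
Char 5 ('A'): step: R->5, L=4; A->plug->A->R->C->L->D->refl->C->L'->G->R'->E->plug->E
Char 6 ('H'): step: R->6, L=4; H->plug->G->R->E->L->H->refl->B->L'->F->R'->D->plug->F
Char 7 ('H'): step: R->7, L=4; H->plug->G->R->A->L->G->refl->E->L'->B->R'->A->plug->A
Char 8 ('B'): step: R->0, L->5 (L advanced); B->plug->B->R->D->L->G->refl->E->L'->C->R'->E->plug->E

Answer: DACHEFAE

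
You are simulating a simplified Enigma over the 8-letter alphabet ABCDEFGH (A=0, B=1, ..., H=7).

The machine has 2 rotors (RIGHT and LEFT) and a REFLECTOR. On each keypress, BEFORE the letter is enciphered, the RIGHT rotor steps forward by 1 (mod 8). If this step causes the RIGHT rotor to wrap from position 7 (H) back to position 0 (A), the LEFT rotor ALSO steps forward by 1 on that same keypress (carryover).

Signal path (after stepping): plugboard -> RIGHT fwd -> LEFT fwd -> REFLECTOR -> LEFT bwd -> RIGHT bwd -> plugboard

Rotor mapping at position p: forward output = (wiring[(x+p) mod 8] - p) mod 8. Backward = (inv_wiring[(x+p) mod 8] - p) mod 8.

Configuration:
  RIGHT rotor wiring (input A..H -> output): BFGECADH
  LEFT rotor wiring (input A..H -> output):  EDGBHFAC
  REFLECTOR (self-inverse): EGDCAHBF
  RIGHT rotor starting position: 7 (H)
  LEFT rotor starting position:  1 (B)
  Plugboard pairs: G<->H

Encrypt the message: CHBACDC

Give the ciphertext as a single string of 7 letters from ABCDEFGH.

Char 1 ('C'): step: R->0, L->2 (L advanced); C->plug->C->R->G->L->C->refl->D->L'->D->R'->G->plug->H
Char 2 ('H'): step: R->1, L=2; H->plug->G->R->G->L->C->refl->D->L'->D->R'->C->plug->C
Char 3 ('B'): step: R->2, L=2; B->plug->B->R->C->L->F->refl->H->L'->B->R'->E->plug->E
Char 4 ('A'): step: R->3, L=2; A->plug->A->R->B->L->H->refl->F->L'->C->R'->G->plug->H
Char 5 ('C'): step: R->4, L=2; C->plug->C->R->H->L->B->refl->G->L'->E->R'->B->plug->B
Char 6 ('D'): step: R->5, L=2; D->plug->D->R->E->L->G->refl->B->L'->H->R'->G->plug->H
Char 7 ('C'): step: R->6, L=2; C->plug->C->R->D->L->D->refl->C->L'->G->R'->F->plug->F

Answer: HCEHBHF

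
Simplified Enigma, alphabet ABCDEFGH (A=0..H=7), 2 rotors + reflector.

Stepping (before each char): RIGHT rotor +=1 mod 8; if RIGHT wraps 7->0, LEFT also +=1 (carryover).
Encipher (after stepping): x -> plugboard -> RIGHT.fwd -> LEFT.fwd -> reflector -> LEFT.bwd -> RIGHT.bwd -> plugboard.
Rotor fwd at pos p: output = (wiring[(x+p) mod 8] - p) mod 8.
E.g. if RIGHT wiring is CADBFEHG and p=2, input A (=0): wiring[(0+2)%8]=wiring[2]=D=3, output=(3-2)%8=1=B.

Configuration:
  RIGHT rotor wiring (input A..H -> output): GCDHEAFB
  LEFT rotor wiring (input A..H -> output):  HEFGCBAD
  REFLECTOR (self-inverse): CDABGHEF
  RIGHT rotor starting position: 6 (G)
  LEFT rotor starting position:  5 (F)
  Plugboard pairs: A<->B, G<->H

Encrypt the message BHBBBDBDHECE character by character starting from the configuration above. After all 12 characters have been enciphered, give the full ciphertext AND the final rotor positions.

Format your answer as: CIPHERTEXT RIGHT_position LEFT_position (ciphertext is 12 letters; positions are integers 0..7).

Char 1 ('B'): step: R->7, L=5; B->plug->A->R->C->L->G->refl->E->L'->A->R'->E->plug->E
Char 2 ('H'): step: R->0, L->6 (L advanced); H->plug->G->R->F->L->A->refl->C->L'->A->R'->F->plug->F
Char 3 ('B'): step: R->1, L=6; B->plug->A->R->B->L->F->refl->H->L'->E->R'->F->plug->F
Char 4 ('B'): step: R->2, L=6; B->plug->A->R->B->L->F->refl->H->L'->E->R'->G->plug->H
Char 5 ('B'): step: R->3, L=6; B->plug->A->R->E->L->H->refl->F->L'->B->R'->B->plug->A
Char 6 ('D'): step: R->4, L=6; D->plug->D->R->F->L->A->refl->C->L'->A->R'->A->plug->B
Char 7 ('B'): step: R->5, L=6; B->plug->A->R->D->L->G->refl->E->L'->G->R'->F->plug->F
Char 8 ('D'): step: R->6, L=6; D->plug->D->R->E->L->H->refl->F->L'->B->R'->F->plug->F
Char 9 ('H'): step: R->7, L=6; H->plug->G->R->B->L->F->refl->H->L'->E->R'->D->plug->D
Char 10 ('E'): step: R->0, L->7 (L advanced); E->plug->E->R->E->L->H->refl->F->L'->C->R'->B->plug->A
Char 11 ('C'): step: R->1, L=7; C->plug->C->R->G->L->C->refl->A->L'->B->R'->A->plug->B
Char 12 ('E'): step: R->2, L=7; E->plug->E->R->D->L->G->refl->E->L'->A->R'->H->plug->G
Final: ciphertext=EFFHABFFDABG, RIGHT=2, LEFT=7

Answer: EFFHABFFDABG 2 7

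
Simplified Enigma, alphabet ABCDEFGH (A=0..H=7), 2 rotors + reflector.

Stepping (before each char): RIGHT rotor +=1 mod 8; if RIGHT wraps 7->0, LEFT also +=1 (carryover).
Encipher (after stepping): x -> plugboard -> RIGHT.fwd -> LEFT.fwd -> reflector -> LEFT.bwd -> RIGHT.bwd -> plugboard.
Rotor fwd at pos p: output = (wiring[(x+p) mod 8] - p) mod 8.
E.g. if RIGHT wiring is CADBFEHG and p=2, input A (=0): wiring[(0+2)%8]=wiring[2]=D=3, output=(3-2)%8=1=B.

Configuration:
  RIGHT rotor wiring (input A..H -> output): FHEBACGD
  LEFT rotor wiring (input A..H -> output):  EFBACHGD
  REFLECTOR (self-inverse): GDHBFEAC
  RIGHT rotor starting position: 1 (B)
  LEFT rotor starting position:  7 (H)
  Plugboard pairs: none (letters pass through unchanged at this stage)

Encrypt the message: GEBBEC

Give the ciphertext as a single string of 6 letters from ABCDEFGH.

Answer: BHCDGF

Derivation:
Char 1 ('G'): step: R->2, L=7; G->plug->G->R->D->L->C->refl->H->L'->H->R'->B->plug->B
Char 2 ('E'): step: R->3, L=7; E->plug->E->R->A->L->E->refl->F->L'->B->R'->H->plug->H
Char 3 ('B'): step: R->4, L=7; B->plug->B->R->G->L->A->refl->G->L'->C->R'->C->plug->C
Char 4 ('B'): step: R->5, L=7; B->plug->B->R->B->L->F->refl->E->L'->A->R'->D->plug->D
Char 5 ('E'): step: R->6, L=7; E->plug->E->R->G->L->A->refl->G->L'->C->R'->G->plug->G
Char 6 ('C'): step: R->7, L=7; C->plug->C->R->A->L->E->refl->F->L'->B->R'->F->plug->F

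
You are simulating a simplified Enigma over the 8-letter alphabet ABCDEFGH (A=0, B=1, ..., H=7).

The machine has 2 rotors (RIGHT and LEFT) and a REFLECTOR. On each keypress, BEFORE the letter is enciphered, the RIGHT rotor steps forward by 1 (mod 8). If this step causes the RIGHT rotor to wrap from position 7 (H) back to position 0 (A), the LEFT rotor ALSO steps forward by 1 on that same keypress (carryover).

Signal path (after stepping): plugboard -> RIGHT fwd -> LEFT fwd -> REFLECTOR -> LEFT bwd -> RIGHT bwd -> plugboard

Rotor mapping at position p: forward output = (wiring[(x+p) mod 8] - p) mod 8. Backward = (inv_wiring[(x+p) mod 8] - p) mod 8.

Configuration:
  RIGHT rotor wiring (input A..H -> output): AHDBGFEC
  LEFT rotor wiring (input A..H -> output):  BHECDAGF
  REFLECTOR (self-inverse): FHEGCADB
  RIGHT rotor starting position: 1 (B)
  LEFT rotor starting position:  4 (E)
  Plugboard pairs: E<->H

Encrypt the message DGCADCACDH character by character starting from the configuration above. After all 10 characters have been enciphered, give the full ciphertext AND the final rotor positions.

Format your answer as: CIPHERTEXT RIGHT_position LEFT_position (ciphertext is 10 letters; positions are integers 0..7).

Answer: FAFDCABECE 3 5

Derivation:
Char 1 ('D'): step: R->2, L=4; D->plug->D->R->D->L->B->refl->H->L'->A->R'->F->plug->F
Char 2 ('G'): step: R->3, L=4; G->plug->G->R->E->L->F->refl->A->L'->G->R'->A->plug->A
Char 3 ('C'): step: R->4, L=4; C->plug->C->R->A->L->H->refl->B->L'->D->R'->F->plug->F
Char 4 ('A'): step: R->5, L=4; A->plug->A->R->A->L->H->refl->B->L'->D->R'->D->plug->D
Char 5 ('D'): step: R->6, L=4; D->plug->D->R->B->L->E->refl->C->L'->C->R'->C->plug->C
Char 6 ('C'): step: R->7, L=4; C->plug->C->R->A->L->H->refl->B->L'->D->R'->A->plug->A
Char 7 ('A'): step: R->0, L->5 (L advanced); A->plug->A->R->A->L->D->refl->G->L'->H->R'->B->plug->B
Char 8 ('C'): step: R->1, L=5; C->plug->C->R->A->L->D->refl->G->L'->H->R'->H->plug->E
Char 9 ('D'): step: R->2, L=5; D->plug->D->R->D->L->E->refl->C->L'->E->R'->C->plug->C
Char 10 ('H'): step: R->3, L=5; H->plug->E->R->H->L->G->refl->D->L'->A->R'->H->plug->E
Final: ciphertext=FAFDCABECE, RIGHT=3, LEFT=5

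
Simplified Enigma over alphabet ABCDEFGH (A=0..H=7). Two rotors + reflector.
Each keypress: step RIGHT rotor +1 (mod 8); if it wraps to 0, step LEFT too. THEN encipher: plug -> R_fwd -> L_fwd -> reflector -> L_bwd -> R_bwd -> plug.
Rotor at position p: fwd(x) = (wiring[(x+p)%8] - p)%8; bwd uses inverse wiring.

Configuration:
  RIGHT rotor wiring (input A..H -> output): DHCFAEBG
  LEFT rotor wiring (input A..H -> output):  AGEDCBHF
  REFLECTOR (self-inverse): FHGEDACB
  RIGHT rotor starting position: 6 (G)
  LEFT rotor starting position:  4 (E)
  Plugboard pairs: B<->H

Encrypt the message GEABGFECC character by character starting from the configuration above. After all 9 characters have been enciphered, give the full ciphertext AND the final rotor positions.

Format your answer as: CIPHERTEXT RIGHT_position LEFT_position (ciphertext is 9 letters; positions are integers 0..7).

Answer: CAHFHHAED 7 5

Derivation:
Char 1 ('G'): step: R->7, L=4; G->plug->G->R->F->L->C->refl->G->L'->A->R'->C->plug->C
Char 2 ('E'): step: R->0, L->5 (L advanced); E->plug->E->R->A->L->E->refl->D->L'->D->R'->A->plug->A
Char 3 ('A'): step: R->1, L=5; A->plug->A->R->G->L->G->refl->C->L'->B->R'->B->plug->H
Char 4 ('B'): step: R->2, L=5; B->plug->H->R->F->L->H->refl->B->L'->E->R'->F->plug->F
Char 5 ('G'): step: R->3, L=5; G->plug->G->R->E->L->B->refl->H->L'->F->R'->B->plug->H
Char 6 ('F'): step: R->4, L=5; F->plug->F->R->D->L->D->refl->E->L'->A->R'->B->plug->H
Char 7 ('E'): step: R->5, L=5; E->plug->E->R->C->L->A->refl->F->L'->H->R'->A->plug->A
Char 8 ('C'): step: R->6, L=5; C->plug->C->R->F->L->H->refl->B->L'->E->R'->E->plug->E
Char 9 ('C'): step: R->7, L=5; C->plug->C->R->A->L->E->refl->D->L'->D->R'->D->plug->D
Final: ciphertext=CAHFHHAED, RIGHT=7, LEFT=5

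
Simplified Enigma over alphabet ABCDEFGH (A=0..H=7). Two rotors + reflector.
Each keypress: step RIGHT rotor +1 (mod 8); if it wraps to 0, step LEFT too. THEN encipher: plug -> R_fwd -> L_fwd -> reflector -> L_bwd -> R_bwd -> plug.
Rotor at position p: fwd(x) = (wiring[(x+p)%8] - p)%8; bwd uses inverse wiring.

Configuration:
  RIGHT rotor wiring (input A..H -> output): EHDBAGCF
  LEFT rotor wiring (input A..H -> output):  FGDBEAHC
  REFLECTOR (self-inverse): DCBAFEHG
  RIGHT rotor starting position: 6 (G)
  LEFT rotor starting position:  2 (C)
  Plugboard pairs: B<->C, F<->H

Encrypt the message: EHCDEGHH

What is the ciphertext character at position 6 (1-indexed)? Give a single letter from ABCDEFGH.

Char 1 ('E'): step: R->7, L=2; E->plug->E->R->C->L->C->refl->B->L'->A->R'->C->plug->B
Char 2 ('H'): step: R->0, L->3 (L advanced); H->plug->F->R->G->L->D->refl->A->L'->H->R'->B->plug->C
Char 3 ('C'): step: R->1, L=3; C->plug->B->R->C->L->F->refl->E->L'->D->R'->H->plug->F
Char 4 ('D'): step: R->2, L=3; D->plug->D->R->E->L->H->refl->G->L'->A->R'->E->plug->E
Char 5 ('E'): step: R->3, L=3; E->plug->E->R->C->L->F->refl->E->L'->D->R'->C->plug->B
Char 6 ('G'): step: R->4, L=3; G->plug->G->R->H->L->A->refl->D->L'->G->R'->C->plug->B

B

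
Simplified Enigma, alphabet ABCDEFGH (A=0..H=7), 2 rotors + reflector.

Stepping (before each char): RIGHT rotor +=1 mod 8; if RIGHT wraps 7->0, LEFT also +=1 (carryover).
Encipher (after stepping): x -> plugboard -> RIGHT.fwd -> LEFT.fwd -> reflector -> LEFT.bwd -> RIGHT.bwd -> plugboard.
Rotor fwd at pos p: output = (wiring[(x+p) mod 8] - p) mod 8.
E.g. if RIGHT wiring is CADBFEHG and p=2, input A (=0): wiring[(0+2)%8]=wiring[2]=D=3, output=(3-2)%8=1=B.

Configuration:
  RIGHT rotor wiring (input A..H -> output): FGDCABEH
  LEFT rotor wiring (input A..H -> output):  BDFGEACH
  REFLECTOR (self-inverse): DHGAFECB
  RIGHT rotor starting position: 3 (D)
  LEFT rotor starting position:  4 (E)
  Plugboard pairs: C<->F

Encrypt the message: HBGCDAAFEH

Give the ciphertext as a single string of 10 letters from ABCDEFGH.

Answer: BFFDGEGADE

Derivation:
Char 1 ('H'): step: R->4, L=4; H->plug->H->R->G->L->B->refl->H->L'->F->R'->B->plug->B
Char 2 ('B'): step: R->5, L=4; B->plug->B->R->H->L->C->refl->G->L'->C->R'->C->plug->F
Char 3 ('G'): step: R->6, L=4; G->plug->G->R->C->L->G->refl->C->L'->H->R'->C->plug->F
Char 4 ('C'): step: R->7, L=4; C->plug->F->R->B->L->E->refl->F->L'->E->R'->D->plug->D
Char 5 ('D'): step: R->0, L->5 (L advanced); D->plug->D->R->C->L->C->refl->G->L'->E->R'->G->plug->G
Char 6 ('A'): step: R->1, L=5; A->plug->A->R->F->L->A->refl->D->L'->A->R'->E->plug->E
Char 7 ('A'): step: R->2, L=5; A->plug->A->R->B->L->F->refl->E->L'->D->R'->G->plug->G
Char 8 ('F'): step: R->3, L=5; F->plug->C->R->G->L->B->refl->H->L'->H->R'->A->plug->A
Char 9 ('E'): step: R->4, L=5; E->plug->E->R->B->L->F->refl->E->L'->D->R'->D->plug->D
Char 10 ('H'): step: R->5, L=5; H->plug->H->R->D->L->E->refl->F->L'->B->R'->E->plug->E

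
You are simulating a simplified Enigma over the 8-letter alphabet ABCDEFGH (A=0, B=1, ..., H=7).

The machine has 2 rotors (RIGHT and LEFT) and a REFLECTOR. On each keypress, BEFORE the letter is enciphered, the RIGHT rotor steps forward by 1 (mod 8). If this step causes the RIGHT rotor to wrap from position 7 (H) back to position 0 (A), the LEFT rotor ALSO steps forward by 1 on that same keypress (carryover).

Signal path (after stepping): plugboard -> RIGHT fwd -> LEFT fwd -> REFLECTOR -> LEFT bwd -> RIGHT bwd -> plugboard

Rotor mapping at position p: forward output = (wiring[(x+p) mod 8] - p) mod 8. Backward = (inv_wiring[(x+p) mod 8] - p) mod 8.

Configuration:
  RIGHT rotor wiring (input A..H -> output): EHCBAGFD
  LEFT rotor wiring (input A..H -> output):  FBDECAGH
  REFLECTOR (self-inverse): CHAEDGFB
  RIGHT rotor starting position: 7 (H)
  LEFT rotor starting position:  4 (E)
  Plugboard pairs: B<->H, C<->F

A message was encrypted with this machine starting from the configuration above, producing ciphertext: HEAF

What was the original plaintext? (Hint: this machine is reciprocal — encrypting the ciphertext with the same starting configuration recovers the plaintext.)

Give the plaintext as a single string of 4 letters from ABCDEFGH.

Char 1 ('H'): step: R->0, L->5 (L advanced); H->plug->B->R->H->L->F->refl->G->L'->F->R'->G->plug->G
Char 2 ('E'): step: R->1, L=5; E->plug->E->R->F->L->G->refl->F->L'->H->R'->D->plug->D
Char 3 ('A'): step: R->2, L=5; A->plug->A->R->A->L->D->refl->E->L'->E->R'->D->plug->D
Char 4 ('F'): step: R->3, L=5; F->plug->C->R->D->L->A->refl->C->L'->C->R'->D->plug->D

Answer: GDDD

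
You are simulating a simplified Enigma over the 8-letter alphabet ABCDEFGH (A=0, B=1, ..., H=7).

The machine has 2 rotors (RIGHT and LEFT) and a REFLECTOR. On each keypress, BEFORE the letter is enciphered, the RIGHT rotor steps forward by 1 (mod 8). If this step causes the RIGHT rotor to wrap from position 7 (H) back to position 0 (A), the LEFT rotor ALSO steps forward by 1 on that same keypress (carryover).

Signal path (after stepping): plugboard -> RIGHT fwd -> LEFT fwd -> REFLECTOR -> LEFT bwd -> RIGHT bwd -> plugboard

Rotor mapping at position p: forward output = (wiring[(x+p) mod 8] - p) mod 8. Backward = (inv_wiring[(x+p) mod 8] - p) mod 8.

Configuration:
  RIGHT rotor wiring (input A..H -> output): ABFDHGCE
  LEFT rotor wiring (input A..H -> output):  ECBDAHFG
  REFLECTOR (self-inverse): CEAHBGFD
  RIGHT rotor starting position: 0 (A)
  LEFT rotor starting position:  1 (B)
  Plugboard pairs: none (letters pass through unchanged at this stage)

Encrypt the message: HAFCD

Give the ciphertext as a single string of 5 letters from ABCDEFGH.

Answer: GHAEC

Derivation:
Char 1 ('H'): step: R->1, L=1; H->plug->H->R->H->L->D->refl->H->L'->D->R'->G->plug->G
Char 2 ('A'): step: R->2, L=1; A->plug->A->R->D->L->H->refl->D->L'->H->R'->H->plug->H
Char 3 ('F'): step: R->3, L=1; F->plug->F->R->F->L->E->refl->B->L'->A->R'->A->plug->A
Char 4 ('C'): step: R->4, L=1; C->plug->C->R->G->L->F->refl->G->L'->E->R'->E->plug->E
Char 5 ('D'): step: R->5, L=1; D->plug->D->R->D->L->H->refl->D->L'->H->R'->C->plug->C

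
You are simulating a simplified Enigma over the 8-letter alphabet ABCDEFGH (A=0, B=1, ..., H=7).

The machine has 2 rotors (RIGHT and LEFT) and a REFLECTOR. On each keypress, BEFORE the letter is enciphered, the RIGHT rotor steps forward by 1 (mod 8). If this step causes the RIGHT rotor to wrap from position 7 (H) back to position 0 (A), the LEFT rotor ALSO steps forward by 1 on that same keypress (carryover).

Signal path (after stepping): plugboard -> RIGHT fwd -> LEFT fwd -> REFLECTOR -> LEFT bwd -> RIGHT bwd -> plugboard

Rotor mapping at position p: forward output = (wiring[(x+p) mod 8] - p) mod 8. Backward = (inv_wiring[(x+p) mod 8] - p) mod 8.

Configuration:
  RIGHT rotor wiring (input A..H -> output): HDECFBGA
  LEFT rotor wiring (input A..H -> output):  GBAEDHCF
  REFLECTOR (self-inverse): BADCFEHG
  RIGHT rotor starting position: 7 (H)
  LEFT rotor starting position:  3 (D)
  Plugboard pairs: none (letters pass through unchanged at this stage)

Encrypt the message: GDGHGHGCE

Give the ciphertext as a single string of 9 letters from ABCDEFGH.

Char 1 ('G'): step: R->0, L->4 (L advanced); G->plug->G->R->G->L->E->refl->F->L'->F->R'->E->plug->E
Char 2 ('D'): step: R->1, L=4; D->plug->D->R->E->L->C->refl->D->L'->B->R'->C->plug->C
Char 3 ('G'): step: R->2, L=4; G->plug->G->R->F->L->F->refl->E->L'->G->R'->F->plug->F
Char 4 ('H'): step: R->3, L=4; H->plug->H->R->B->L->D->refl->C->L'->E->R'->F->plug->F
Char 5 ('G'): step: R->4, L=4; G->plug->G->R->A->L->H->refl->G->L'->C->R'->C->plug->C
Char 6 ('H'): step: R->5, L=4; H->plug->H->R->A->L->H->refl->G->L'->C->R'->D->plug->D
Char 7 ('G'): step: R->6, L=4; G->plug->G->R->H->L->A->refl->B->L'->D->R'->H->plug->H
Char 8 ('C'): step: R->7, L=4; C->plug->C->R->E->L->C->refl->D->L'->B->R'->A->plug->A
Char 9 ('E'): step: R->0, L->5 (L advanced); E->plug->E->R->F->L->D->refl->C->L'->A->R'->H->plug->H

Answer: ECFFCDHAH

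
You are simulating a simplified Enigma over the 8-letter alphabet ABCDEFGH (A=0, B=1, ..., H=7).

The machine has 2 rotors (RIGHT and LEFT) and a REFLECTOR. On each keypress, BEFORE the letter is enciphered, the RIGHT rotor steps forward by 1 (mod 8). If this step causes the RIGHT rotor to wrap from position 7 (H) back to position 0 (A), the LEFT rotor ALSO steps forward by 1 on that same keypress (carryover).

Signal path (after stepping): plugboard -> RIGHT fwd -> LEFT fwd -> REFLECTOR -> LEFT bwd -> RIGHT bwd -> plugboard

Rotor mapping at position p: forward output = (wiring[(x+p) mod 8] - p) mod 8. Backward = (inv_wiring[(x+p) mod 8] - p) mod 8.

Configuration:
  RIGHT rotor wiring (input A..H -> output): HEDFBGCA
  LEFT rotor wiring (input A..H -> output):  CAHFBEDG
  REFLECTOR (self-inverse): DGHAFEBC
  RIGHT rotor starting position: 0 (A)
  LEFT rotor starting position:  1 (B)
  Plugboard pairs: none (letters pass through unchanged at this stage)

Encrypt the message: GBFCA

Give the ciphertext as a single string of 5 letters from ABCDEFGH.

Answer: FDCBE

Derivation:
Char 1 ('G'): step: R->1, L=1; G->plug->G->R->H->L->B->refl->G->L'->B->R'->F->plug->F
Char 2 ('B'): step: R->2, L=1; B->plug->B->R->D->L->A->refl->D->L'->E->R'->D->plug->D
Char 3 ('F'): step: R->3, L=1; F->plug->F->R->E->L->D->refl->A->L'->D->R'->C->plug->C
Char 4 ('C'): step: R->4, L=1; C->plug->C->R->G->L->F->refl->E->L'->C->R'->B->plug->B
Char 5 ('A'): step: R->5, L=1; A->plug->A->R->B->L->G->refl->B->L'->H->R'->E->plug->E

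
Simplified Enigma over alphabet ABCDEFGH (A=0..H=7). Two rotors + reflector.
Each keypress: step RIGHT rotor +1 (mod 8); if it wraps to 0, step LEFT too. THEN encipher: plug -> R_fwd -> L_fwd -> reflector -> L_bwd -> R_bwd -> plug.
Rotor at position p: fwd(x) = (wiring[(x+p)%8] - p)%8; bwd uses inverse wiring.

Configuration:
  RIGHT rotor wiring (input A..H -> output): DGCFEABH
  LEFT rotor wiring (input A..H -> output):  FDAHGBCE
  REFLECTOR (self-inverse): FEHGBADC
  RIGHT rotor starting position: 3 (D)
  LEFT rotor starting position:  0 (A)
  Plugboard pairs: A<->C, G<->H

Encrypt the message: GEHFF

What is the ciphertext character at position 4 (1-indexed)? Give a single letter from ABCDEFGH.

Char 1 ('G'): step: R->4, L=0; G->plug->H->R->B->L->D->refl->G->L'->E->R'->B->plug->B
Char 2 ('E'): step: R->5, L=0; E->plug->E->R->B->L->D->refl->G->L'->E->R'->B->plug->B
Char 3 ('H'): step: R->6, L=0; H->plug->G->R->G->L->C->refl->H->L'->D->R'->A->plug->C
Char 4 ('F'): step: R->7, L=0; F->plug->F->R->F->L->B->refl->E->L'->H->R'->C->plug->A

A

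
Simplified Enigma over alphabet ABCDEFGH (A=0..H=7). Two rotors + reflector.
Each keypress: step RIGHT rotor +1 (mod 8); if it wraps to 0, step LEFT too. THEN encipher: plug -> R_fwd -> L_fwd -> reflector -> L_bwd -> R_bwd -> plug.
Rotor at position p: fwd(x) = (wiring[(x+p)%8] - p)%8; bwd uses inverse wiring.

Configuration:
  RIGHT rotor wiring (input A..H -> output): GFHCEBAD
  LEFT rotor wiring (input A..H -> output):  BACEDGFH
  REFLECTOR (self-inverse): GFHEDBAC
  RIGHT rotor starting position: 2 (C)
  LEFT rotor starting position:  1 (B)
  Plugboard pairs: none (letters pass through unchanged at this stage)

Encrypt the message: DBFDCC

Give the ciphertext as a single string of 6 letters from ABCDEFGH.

Char 1 ('D'): step: R->3, L=1; D->plug->D->R->F->L->E->refl->D->L'->C->R'->G->plug->G
Char 2 ('B'): step: R->4, L=1; B->plug->B->R->F->L->E->refl->D->L'->C->R'->E->plug->E
Char 3 ('F'): step: R->5, L=1; F->plug->F->R->C->L->D->refl->E->L'->F->R'->G->plug->G
Char 4 ('D'): step: R->6, L=1; D->plug->D->R->H->L->A->refl->G->L'->G->R'->G->plug->G
Char 5 ('C'): step: R->7, L=1; C->plug->C->R->G->L->G->refl->A->L'->H->R'->B->plug->B
Char 6 ('C'): step: R->0, L->2 (L advanced); C->plug->C->R->H->L->G->refl->A->L'->A->R'->G->plug->G

Answer: GEGGBG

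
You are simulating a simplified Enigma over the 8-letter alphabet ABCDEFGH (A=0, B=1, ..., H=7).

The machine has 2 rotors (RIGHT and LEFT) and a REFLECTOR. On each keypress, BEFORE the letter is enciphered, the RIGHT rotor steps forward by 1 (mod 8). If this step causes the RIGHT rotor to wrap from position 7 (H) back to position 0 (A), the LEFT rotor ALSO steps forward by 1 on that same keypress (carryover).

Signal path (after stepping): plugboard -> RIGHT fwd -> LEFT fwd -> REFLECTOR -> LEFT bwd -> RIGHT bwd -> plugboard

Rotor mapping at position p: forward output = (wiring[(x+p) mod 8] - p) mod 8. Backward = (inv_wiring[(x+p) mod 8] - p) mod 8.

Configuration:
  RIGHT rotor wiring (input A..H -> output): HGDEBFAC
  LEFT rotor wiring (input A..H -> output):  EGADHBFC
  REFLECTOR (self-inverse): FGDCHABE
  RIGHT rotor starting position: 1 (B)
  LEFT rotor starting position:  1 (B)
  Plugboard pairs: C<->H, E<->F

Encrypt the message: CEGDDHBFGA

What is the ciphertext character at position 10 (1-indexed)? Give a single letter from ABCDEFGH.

Char 1 ('C'): step: R->2, L=1; C->plug->H->R->E->L->A->refl->F->L'->A->R'->F->plug->E
Char 2 ('E'): step: R->3, L=1; E->plug->F->R->E->L->A->refl->F->L'->A->R'->H->plug->C
Char 3 ('G'): step: R->4, L=1; G->plug->G->R->H->L->D->refl->C->L'->C->R'->F->plug->E
Char 4 ('D'): step: R->5, L=1; D->plug->D->R->C->L->C->refl->D->L'->H->R'->G->plug->G
Char 5 ('D'): step: R->6, L=1; D->plug->D->R->A->L->F->refl->A->L'->E->R'->B->plug->B
Char 6 ('H'): step: R->7, L=1; H->plug->C->R->H->L->D->refl->C->L'->C->R'->F->plug->E
Char 7 ('B'): step: R->0, L->2 (L advanced); B->plug->B->R->G->L->C->refl->D->L'->E->R'->D->plug->D
Char 8 ('F'): step: R->1, L=2; F->plug->E->R->E->L->D->refl->C->L'->G->R'->H->plug->C
Char 9 ('G'): step: R->2, L=2; G->plug->G->R->F->L->A->refl->F->L'->C->R'->B->plug->B
Char 10 ('A'): step: R->3, L=2; A->plug->A->R->B->L->B->refl->G->L'->A->R'->H->plug->C

C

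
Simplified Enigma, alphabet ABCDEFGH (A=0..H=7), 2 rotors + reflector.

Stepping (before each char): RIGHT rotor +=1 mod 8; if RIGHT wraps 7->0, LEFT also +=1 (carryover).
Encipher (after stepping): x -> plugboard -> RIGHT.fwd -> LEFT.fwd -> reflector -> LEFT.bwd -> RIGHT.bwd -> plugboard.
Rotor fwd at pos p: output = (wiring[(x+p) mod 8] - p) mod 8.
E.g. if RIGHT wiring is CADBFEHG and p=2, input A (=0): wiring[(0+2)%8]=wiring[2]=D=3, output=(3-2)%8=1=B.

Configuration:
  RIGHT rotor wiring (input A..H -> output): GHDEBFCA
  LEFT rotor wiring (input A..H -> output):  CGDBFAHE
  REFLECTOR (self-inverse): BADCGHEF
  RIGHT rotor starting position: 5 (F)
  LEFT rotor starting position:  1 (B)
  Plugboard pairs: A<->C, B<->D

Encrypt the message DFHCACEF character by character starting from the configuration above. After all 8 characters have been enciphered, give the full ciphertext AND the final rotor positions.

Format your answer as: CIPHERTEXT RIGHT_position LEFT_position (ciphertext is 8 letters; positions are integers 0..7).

Answer: HDCBBGCC 5 2

Derivation:
Char 1 ('D'): step: R->6, L=1; D->plug->B->R->C->L->A->refl->B->L'->H->R'->H->plug->H
Char 2 ('F'): step: R->7, L=1; F->plug->F->R->C->L->A->refl->B->L'->H->R'->B->plug->D
Char 3 ('H'): step: R->0, L->2 (L advanced); H->plug->H->R->A->L->B->refl->A->L'->G->R'->A->plug->C
Char 4 ('C'): step: R->1, L=2; C->plug->A->R->G->L->A->refl->B->L'->A->R'->D->plug->B
Char 5 ('A'): step: R->2, L=2; A->plug->C->R->H->L->E->refl->G->L'->D->R'->D->plug->B
Char 6 ('C'): step: R->3, L=2; C->plug->A->R->B->L->H->refl->F->L'->E->R'->G->plug->G
Char 7 ('E'): step: R->4, L=2; E->plug->E->R->C->L->D->refl->C->L'->F->R'->A->plug->C
Char 8 ('F'): step: R->5, L=2; F->plug->F->R->G->L->A->refl->B->L'->A->R'->A->plug->C
Final: ciphertext=HDCBBGCC, RIGHT=5, LEFT=2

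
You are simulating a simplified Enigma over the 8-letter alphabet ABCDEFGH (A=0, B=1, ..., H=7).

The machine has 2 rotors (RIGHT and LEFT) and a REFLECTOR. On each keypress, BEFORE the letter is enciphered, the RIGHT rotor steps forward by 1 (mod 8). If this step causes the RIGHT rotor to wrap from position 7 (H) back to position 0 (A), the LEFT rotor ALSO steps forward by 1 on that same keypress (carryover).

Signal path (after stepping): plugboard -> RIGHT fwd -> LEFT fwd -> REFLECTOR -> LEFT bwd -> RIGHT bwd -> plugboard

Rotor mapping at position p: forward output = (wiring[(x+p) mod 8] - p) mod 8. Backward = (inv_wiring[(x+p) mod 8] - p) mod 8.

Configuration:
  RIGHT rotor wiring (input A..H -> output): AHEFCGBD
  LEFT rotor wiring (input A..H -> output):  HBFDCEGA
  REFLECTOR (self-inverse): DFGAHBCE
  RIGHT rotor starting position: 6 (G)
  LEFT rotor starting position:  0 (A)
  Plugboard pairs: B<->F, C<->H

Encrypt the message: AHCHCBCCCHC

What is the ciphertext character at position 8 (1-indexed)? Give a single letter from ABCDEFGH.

Char 1 ('A'): step: R->7, L=0; A->plug->A->R->E->L->C->refl->G->L'->G->R'->E->plug->E
Char 2 ('H'): step: R->0, L->1 (L advanced); H->plug->C->R->E->L->D->refl->A->L'->A->R'->A->plug->A
Char 3 ('C'): step: R->1, L=1; C->plug->H->R->H->L->G->refl->C->L'->C->R'->G->plug->G
Char 4 ('H'): step: R->2, L=1; H->plug->C->R->A->L->A->refl->D->L'->E->R'->D->plug->D
Char 5 ('C'): step: R->3, L=1; C->plug->H->R->B->L->E->refl->H->L'->G->R'->D->plug->D
Char 6 ('B'): step: R->4, L=1; B->plug->F->R->D->L->B->refl->F->L'->F->R'->C->plug->H
Char 7 ('C'): step: R->5, L=1; C->plug->H->R->F->L->F->refl->B->L'->D->R'->D->plug->D
Char 8 ('C'): step: R->6, L=1; C->plug->H->R->A->L->A->refl->D->L'->E->R'->G->plug->G

G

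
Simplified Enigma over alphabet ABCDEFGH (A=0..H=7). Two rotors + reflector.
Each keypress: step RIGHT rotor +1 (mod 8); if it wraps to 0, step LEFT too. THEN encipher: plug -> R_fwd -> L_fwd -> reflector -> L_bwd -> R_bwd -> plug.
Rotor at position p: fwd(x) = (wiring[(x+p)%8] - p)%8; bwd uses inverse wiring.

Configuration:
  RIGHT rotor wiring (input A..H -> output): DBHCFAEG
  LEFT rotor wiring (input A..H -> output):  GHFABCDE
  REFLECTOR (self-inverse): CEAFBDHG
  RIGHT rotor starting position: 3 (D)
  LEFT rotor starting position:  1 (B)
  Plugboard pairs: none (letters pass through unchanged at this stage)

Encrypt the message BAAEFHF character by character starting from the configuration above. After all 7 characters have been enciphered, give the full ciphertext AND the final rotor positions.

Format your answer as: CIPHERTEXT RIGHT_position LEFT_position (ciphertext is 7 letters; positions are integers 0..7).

Char 1 ('B'): step: R->4, L=1; B->plug->B->R->E->L->B->refl->E->L'->B->R'->A->plug->A
Char 2 ('A'): step: R->5, L=1; A->plug->A->R->D->L->A->refl->C->L'->F->R'->G->plug->G
Char 3 ('A'): step: R->6, L=1; A->plug->A->R->G->L->D->refl->F->L'->H->R'->G->plug->G
Char 4 ('E'): step: R->7, L=1; E->plug->E->R->D->L->A->refl->C->L'->F->R'->H->plug->H
Char 5 ('F'): step: R->0, L->2 (L advanced); F->plug->F->R->A->L->D->refl->F->L'->H->R'->C->plug->C
Char 6 ('H'): step: R->1, L=2; H->plug->H->R->C->L->H->refl->G->L'->B->R'->C->plug->C
Char 7 ('F'): step: R->2, L=2; F->plug->F->R->E->L->B->refl->E->L'->G->R'->D->plug->D
Final: ciphertext=AGGHCCD, RIGHT=2, LEFT=2

Answer: AGGHCCD 2 2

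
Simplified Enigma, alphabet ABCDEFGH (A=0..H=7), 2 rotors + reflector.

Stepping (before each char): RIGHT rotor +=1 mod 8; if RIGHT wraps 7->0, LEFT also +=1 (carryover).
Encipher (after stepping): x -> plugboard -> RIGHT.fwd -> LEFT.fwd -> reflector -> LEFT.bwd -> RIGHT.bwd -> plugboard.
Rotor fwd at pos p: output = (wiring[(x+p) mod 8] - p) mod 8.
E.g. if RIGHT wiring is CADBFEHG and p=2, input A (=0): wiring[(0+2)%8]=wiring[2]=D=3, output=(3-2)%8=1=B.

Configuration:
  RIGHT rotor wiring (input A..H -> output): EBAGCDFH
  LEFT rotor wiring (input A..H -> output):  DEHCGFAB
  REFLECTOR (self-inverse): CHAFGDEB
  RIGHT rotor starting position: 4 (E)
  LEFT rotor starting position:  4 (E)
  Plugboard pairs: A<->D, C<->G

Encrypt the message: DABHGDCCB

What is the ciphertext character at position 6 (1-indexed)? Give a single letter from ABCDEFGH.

Char 1 ('D'): step: R->5, L=4; D->plug->A->R->G->L->D->refl->F->L'->D->R'->F->plug->F
Char 2 ('A'): step: R->6, L=4; A->plug->D->R->D->L->F->refl->D->L'->G->R'->C->plug->G
Char 3 ('B'): step: R->7, L=4; B->plug->B->R->F->L->A->refl->C->L'->A->R'->A->plug->D
Char 4 ('H'): step: R->0, L->5 (L advanced); H->plug->H->R->H->L->B->refl->H->L'->E->R'->A->plug->D
Char 5 ('G'): step: R->1, L=5; G->plug->C->R->F->L->C->refl->A->L'->A->R'->A->plug->D
Char 6 ('D'): step: R->2, L=5; D->plug->A->R->G->L->F->refl->D->L'->B->R'->D->plug->A

A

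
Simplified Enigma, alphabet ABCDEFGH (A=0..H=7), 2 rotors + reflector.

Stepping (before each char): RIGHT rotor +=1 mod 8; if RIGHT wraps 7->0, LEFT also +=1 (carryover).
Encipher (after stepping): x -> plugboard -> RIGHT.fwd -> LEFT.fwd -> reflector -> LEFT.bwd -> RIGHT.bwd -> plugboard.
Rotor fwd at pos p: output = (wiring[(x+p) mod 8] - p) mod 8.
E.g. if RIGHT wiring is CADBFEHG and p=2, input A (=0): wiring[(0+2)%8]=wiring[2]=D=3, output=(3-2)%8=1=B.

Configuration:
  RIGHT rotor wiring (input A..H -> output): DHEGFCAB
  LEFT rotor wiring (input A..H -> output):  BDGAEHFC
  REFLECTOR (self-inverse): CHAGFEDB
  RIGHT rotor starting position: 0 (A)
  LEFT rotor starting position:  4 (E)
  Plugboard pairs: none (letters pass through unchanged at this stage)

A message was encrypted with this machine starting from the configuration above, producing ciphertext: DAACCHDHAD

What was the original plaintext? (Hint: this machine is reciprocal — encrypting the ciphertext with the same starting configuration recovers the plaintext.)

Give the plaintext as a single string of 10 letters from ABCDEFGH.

Char 1 ('D'): step: R->1, L=4; D->plug->D->R->E->L->F->refl->E->L'->H->R'->F->plug->F
Char 2 ('A'): step: R->2, L=4; A->plug->A->R->C->L->B->refl->H->L'->F->R'->H->plug->H
Char 3 ('A'): step: R->3, L=4; A->plug->A->R->D->L->G->refl->D->L'->B->R'->H->plug->H
Char 4 ('C'): step: R->4, L=4; C->plug->C->R->E->L->F->refl->E->L'->H->R'->E->plug->E
Char 5 ('C'): step: R->5, L=4; C->plug->C->R->E->L->F->refl->E->L'->H->R'->F->plug->F
Char 6 ('H'): step: R->6, L=4; H->plug->H->R->E->L->F->refl->E->L'->H->R'->G->plug->G
Char 7 ('D'): step: R->7, L=4; D->plug->D->R->F->L->H->refl->B->L'->C->R'->A->plug->A
Char 8 ('H'): step: R->0, L->5 (L advanced); H->plug->H->R->B->L->A->refl->C->L'->A->R'->G->plug->G
Char 9 ('A'): step: R->1, L=5; A->plug->A->R->G->L->D->refl->G->L'->E->R'->D->plug->D
Char 10 ('D'): step: R->2, L=5; D->plug->D->R->A->L->C->refl->A->L'->B->R'->G->plug->G

Answer: FHHEFGAGDG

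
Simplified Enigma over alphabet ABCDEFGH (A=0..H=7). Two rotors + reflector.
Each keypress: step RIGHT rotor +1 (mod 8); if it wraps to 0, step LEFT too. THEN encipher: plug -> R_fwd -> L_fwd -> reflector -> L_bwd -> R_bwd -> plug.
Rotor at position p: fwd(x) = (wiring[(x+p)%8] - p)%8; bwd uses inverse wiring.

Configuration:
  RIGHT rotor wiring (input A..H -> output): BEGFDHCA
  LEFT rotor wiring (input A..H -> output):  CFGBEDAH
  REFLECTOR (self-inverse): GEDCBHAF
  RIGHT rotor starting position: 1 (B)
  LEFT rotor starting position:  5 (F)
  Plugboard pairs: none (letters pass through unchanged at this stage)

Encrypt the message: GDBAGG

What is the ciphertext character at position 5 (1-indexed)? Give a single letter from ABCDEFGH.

Char 1 ('G'): step: R->2, L=5; G->plug->G->R->H->L->H->refl->F->L'->D->R'->B->plug->B
Char 2 ('D'): step: R->3, L=5; D->plug->D->R->H->L->H->refl->F->L'->D->R'->H->plug->H
Char 3 ('B'): step: R->4, L=5; B->plug->B->R->D->L->F->refl->H->L'->H->R'->A->plug->A
Char 4 ('A'): step: R->5, L=5; A->plug->A->R->C->L->C->refl->D->L'->B->R'->F->plug->F
Char 5 ('G'): step: R->6, L=5; G->plug->G->R->F->L->B->refl->E->L'->G->R'->D->plug->D

D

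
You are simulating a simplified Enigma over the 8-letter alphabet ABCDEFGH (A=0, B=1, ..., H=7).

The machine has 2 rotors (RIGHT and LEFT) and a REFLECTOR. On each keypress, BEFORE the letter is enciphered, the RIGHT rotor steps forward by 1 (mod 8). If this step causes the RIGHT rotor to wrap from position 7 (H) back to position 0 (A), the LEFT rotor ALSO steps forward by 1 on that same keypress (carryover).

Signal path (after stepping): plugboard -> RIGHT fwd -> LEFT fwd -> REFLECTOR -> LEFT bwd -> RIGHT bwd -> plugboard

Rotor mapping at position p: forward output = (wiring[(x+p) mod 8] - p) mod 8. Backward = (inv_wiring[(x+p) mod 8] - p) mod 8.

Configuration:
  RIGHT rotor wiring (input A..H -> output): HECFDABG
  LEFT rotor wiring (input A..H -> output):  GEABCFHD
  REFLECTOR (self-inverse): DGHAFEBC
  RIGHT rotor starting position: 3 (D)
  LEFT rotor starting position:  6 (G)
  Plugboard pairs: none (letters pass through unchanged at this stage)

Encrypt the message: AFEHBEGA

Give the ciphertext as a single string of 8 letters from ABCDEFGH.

Char 1 ('A'): step: R->4, L=6; A->plug->A->R->H->L->H->refl->C->L'->E->R'->B->plug->B
Char 2 ('F'): step: R->5, L=6; F->plug->F->R->F->L->D->refl->A->L'->C->R'->D->plug->D
Char 3 ('E'): step: R->6, L=6; E->plug->E->R->E->L->C->refl->H->L'->H->R'->F->plug->F
Char 4 ('H'): step: R->7, L=6; H->plug->H->R->C->L->A->refl->D->L'->F->R'->C->plug->C
Char 5 ('B'): step: R->0, L->7 (L advanced); B->plug->B->R->E->L->C->refl->H->L'->B->R'->G->plug->G
Char 6 ('E'): step: R->1, L=7; E->plug->E->R->H->L->A->refl->D->L'->F->R'->G->plug->G
Char 7 ('G'): step: R->2, L=7; G->plug->G->R->F->L->D->refl->A->L'->H->R'->E->plug->E
Char 8 ('A'): step: R->3, L=7; A->plug->A->R->C->L->F->refl->E->L'->A->R'->B->plug->B

Answer: BDFCGGEB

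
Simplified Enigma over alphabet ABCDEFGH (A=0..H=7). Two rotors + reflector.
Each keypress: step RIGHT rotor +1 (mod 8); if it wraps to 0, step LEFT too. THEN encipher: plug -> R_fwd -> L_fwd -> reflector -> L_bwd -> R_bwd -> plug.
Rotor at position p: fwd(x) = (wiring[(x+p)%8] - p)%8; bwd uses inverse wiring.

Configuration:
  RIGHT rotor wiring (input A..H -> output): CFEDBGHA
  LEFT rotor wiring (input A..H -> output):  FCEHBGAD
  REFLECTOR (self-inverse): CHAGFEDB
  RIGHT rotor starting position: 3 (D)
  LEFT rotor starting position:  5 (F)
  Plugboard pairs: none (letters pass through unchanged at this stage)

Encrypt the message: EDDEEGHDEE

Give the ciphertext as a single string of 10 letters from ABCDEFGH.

Answer: CECGDDBBDF

Derivation:
Char 1 ('E'): step: R->4, L=5; E->plug->E->R->G->L->C->refl->A->L'->D->R'->C->plug->C
Char 2 ('D'): step: R->5, L=5; D->plug->D->R->F->L->H->refl->B->L'->A->R'->E->plug->E
Char 3 ('D'): step: R->6, L=5; D->plug->D->R->H->L->E->refl->F->L'->E->R'->C->plug->C
Char 4 ('E'): step: R->7, L=5; E->plug->E->R->E->L->F->refl->E->L'->H->R'->G->plug->G
Char 5 ('E'): step: R->0, L->6 (L advanced); E->plug->E->R->B->L->F->refl->E->L'->D->R'->D->plug->D
Char 6 ('G'): step: R->1, L=6; G->plug->G->R->H->L->A->refl->C->L'->A->R'->D->plug->D
Char 7 ('H'): step: R->2, L=6; H->plug->H->R->D->L->E->refl->F->L'->B->R'->B->plug->B
Char 8 ('D'): step: R->3, L=6; D->plug->D->R->E->L->G->refl->D->L'->G->R'->B->plug->B
Char 9 ('E'): step: R->4, L=6; E->plug->E->R->G->L->D->refl->G->L'->E->R'->D->plug->D
Char 10 ('E'): step: R->5, L=6; E->plug->E->R->A->L->C->refl->A->L'->H->R'->F->plug->F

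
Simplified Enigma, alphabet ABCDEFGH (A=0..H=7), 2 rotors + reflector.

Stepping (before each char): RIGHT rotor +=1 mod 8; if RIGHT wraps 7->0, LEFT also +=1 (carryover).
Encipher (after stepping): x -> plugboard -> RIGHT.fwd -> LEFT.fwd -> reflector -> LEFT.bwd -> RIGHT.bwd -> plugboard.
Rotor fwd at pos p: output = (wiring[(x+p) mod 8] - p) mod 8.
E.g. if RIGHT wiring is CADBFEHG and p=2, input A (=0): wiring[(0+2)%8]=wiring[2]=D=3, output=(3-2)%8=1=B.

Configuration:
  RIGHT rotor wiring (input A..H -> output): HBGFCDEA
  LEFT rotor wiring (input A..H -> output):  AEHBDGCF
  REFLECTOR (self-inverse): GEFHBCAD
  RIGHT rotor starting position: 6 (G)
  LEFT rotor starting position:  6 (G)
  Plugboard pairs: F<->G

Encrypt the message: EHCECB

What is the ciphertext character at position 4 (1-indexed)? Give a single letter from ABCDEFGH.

Char 1 ('E'): step: R->7, L=6; E->plug->E->R->G->L->F->refl->C->L'->C->R'->C->plug->C
Char 2 ('H'): step: R->0, L->7 (L advanced); H->plug->H->R->A->L->G->refl->A->L'->D->R'->F->plug->G
Char 3 ('C'): step: R->1, L=7; C->plug->C->R->E->L->C->refl->F->L'->C->R'->E->plug->E
Char 4 ('E'): step: R->2, L=7; E->plug->E->R->C->L->F->refl->C->L'->E->R'->A->plug->A

A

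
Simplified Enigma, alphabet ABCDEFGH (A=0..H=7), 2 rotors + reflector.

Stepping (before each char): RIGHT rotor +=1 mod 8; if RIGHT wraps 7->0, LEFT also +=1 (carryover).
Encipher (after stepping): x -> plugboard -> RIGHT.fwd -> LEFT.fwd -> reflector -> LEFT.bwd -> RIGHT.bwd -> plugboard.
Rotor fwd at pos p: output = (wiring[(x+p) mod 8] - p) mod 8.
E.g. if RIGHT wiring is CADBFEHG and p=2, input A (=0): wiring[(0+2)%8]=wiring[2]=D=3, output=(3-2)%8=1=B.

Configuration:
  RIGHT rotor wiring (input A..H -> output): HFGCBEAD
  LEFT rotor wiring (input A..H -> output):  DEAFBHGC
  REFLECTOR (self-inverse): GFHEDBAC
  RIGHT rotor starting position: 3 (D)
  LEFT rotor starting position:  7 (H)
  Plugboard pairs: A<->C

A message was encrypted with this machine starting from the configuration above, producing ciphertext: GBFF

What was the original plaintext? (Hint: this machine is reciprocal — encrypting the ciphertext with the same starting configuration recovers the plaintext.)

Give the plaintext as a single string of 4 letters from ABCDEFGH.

Answer: EDHE

Derivation:
Char 1 ('G'): step: R->4, L=7; G->plug->G->R->C->L->F->refl->B->L'->D->R'->E->plug->E
Char 2 ('B'): step: R->5, L=7; B->plug->B->R->D->L->B->refl->F->L'->C->R'->D->plug->D
Char 3 ('F'): step: R->6, L=7; F->plug->F->R->E->L->G->refl->A->L'->G->R'->H->plug->H
Char 4 ('F'): step: R->7, L=7; F->plug->F->R->C->L->F->refl->B->L'->D->R'->E->plug->E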